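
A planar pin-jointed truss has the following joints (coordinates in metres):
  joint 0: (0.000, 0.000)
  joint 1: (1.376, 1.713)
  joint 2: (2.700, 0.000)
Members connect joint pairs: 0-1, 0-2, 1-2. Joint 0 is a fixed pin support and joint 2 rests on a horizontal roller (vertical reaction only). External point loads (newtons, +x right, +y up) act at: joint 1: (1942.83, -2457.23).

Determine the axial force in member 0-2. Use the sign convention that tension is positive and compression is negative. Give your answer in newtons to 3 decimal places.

1920.608

N=3 nodes, M=3 members, R=3 reactions → 2N=6, M+R=6
member 0 (0-1): L=2.1972, (cx,cy)=(0.6262,0.7796)
member 1 (0-2): L=2.7000, (cx,cy)=(1.0000,0.0000)
member 2 (1-2): L=2.1650, (cx,cy)=(0.6115,-0.7912)
solve A·x = −loads:
  F[0-1] = +35.4849 N (tension)
  F[0-2] = +1920.6076 N (tension)
  F[1-2] = -3140.6108 N (compression)
  Rx@0 = -1942.8300 N
  Ry@0 = -27.6649 N
  Ry@2 = +2484.8949 N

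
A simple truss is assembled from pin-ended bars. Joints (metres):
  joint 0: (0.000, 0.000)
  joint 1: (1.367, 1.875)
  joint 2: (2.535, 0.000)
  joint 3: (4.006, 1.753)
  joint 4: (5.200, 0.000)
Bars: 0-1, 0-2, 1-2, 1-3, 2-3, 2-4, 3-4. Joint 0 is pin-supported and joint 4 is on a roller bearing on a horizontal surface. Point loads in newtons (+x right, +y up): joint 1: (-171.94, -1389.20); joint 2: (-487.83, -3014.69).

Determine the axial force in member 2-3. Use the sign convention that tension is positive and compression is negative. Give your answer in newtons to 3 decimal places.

N=5 nodes, M=7 members, R=3 reactions → 2N=10, M+R=10
member 0 (0-1): L=2.3204, (cx,cy)=(0.5891,0.8080)
member 1 (0-2): L=2.5350, (cx,cy)=(1.0000,0.0000)
member 2 (1-2): L=2.2090, (cx,cy)=(0.5287,-0.8488)
member 3 (1-3): L=2.6418, (cx,cy)=(0.9989,-0.0462)
member 4 (2-3): L=2.2884, (cx,cy)=(0.6428,0.7660)
member 5 (2-4): L=2.6650, (cx,cy)=(1.0000,0.0000)
member 6 (3-4): L=2.1210, (cx,cy)=(0.5629,-0.8265)
solve A·x = −loads:
  F[0-1] = -3256.0361 N (compression)
  F[0-2] = +1258.4240 N (tension)
  F[1-2] = +1604.3765 N (tension)
  F[1-3] = -2597.3181 N (compression)
  F[2-3] = +2157.7667 N (tension)
  F[2-4] = +1207.5291 N (tension)
  F[3-4] = -2145.0338 N (compression)
  Rx@0 = +659.7700 N
  Ry@0 = +2631.0269 N
  Ry@4 = +1772.8631 N

2157.767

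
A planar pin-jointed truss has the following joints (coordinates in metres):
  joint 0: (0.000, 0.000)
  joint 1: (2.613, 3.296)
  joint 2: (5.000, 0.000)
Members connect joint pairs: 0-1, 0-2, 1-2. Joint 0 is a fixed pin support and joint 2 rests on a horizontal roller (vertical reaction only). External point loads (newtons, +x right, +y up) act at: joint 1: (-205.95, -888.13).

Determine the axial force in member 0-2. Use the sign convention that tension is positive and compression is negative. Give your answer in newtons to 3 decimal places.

N=3 nodes, M=3 members, R=3 reactions → 2N=6, M+R=6
member 0 (0-1): L=4.2061, (cx,cy)=(0.6212,0.7836)
member 1 (0-2): L=5.0000, (cx,cy)=(1.0000,0.0000)
member 2 (1-2): L=4.0696, (cx,cy)=(0.5865,-0.8099)
solve A·x = −loads:
  F[0-1] = -714.3188 N (compression)
  F[0-2] = +237.8125 N (tension)
  F[1-2] = -405.4437 N (compression)
  Rx@0 = +205.9500 N
  Ry@0 = +559.7555 N
  Ry@2 = +328.3745 N

237.812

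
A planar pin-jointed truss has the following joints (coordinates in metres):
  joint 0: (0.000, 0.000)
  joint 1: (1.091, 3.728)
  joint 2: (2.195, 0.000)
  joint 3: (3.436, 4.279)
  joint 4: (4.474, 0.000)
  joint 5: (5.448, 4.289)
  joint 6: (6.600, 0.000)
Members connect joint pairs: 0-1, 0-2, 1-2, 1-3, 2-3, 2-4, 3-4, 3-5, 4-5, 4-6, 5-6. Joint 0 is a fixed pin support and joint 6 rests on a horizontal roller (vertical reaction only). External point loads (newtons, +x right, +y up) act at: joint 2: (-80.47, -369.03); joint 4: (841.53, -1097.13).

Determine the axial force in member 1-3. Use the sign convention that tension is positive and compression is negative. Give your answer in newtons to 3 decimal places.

N=7 nodes, M=11 members, R=3 reactions → 2N=14, M+R=14
member 0 (0-1): L=3.8844, (cx,cy)=(0.2809,0.9597)
member 1 (0-2): L=2.1950, (cx,cy)=(1.0000,0.0000)
member 2 (1-2): L=3.8880, (cx,cy)=(0.2839,-0.9588)
member 3 (1-3): L=2.4089, (cx,cy)=(0.9735,0.2287)
member 4 (2-3): L=4.4553, (cx,cy)=(0.2785,0.9604)
member 5 (2-4): L=2.2790, (cx,cy)=(1.0000,0.0000)
member 6 (3-4): L=4.4031, (cx,cy)=(0.2357,-0.9718)
member 7 (3-5): L=2.0120, (cx,cy)=(1.0000,0.0050)
member 8 (4-5): L=4.3982, (cx,cy)=(0.2215,0.9752)
member 9 (4-6): L=2.1260, (cx,cy)=(1.0000,0.0000)
member 10 (5-6): L=4.4410, (cx,cy)=(0.2594,-0.9658)
solve A·x = −loads:
  F[0-1] = -624.8617 N (compression)
  F[0-2] = +936.5648 N (tension)
  F[1-2] = +544.5525 N (tension)
  F[1-3] = -339.1203 N (compression)
  F[2-3] = -159.4177 N (compression)
  F[2-4] = +1216.0642 N (tension)
  F[3-4] = +235.1695 N (tension)
  F[3-5] = -429.9791 N (compression)
  F[4-5] = +890.7041 N (tension)
  F[4-6] = +232.7238 N (tension)
  F[5-6] = -897.1615 N (compression)
  Rx@0 = -761.0600 N
  Ry@0 = +599.7084 N
  Ry@6 = +866.4516 N

-339.120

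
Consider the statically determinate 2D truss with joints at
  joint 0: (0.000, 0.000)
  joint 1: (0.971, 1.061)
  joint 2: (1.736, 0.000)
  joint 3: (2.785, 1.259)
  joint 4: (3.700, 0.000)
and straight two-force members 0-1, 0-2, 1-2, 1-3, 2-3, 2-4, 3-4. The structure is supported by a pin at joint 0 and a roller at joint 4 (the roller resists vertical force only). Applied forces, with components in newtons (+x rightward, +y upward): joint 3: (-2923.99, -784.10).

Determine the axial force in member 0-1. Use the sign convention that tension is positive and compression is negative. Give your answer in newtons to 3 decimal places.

-1611.562

N=5 nodes, M=7 members, R=3 reactions → 2N=10, M+R=10
member 0 (0-1): L=1.4382, (cx,cy)=(0.6751,0.7377)
member 1 (0-2): L=1.7360, (cx,cy)=(1.0000,0.0000)
member 2 (1-2): L=1.3080, (cx,cy)=(0.5848,-0.8111)
member 3 (1-3): L=1.8248, (cx,cy)=(0.9941,0.1085)
member 4 (2-3): L=1.6387, (cx,cy)=(0.6401,0.7683)
member 5 (2-4): L=1.9640, (cx,cy)=(1.0000,0.0000)
member 6 (3-4): L=1.5564, (cx,cy)=(0.5879,-0.8089)
solve A·x = −loads:
  F[0-1] = -1611.5617 N (compression)
  F[0-2] = -1835.9825 N (compression)
  F[1-2] = +1222.9950 N (tension)
  F[1-3] = -1813.9844 N (compression)
  F[2-3] = -1291.2410 N (compression)
  F[2-4] = -294.1610 N (compression)
  F[3-4] = +500.3553 N (tension)
  Rx@0 = +2923.9900 N
  Ry@0 = +1188.8527 N
  Ry@4 = -404.7527 N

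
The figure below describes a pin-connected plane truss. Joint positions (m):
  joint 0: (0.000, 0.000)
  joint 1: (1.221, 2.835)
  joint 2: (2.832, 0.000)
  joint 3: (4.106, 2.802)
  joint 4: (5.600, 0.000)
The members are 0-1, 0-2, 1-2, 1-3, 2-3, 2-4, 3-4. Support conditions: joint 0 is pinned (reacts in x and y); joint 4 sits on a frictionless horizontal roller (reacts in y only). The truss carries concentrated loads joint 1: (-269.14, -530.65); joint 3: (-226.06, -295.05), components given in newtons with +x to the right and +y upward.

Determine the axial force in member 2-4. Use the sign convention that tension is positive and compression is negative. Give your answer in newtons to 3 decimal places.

44.080

N=5 nodes, M=7 members, R=3 reactions → 2N=10, M+R=10
member 0 (0-1): L=3.0868, (cx,cy)=(0.3956,0.9184)
member 1 (0-2): L=2.8320, (cx,cy)=(1.0000,0.0000)
member 2 (1-2): L=3.2608, (cx,cy)=(0.4941,-0.8694)
member 3 (1-3): L=2.8852, (cx,cy)=(0.9999,-0.0114)
member 4 (2-3): L=3.0780, (cx,cy)=(0.4139,0.9103)
member 5 (2-4): L=2.7680, (cx,cy)=(1.0000,0.0000)
member 6 (3-4): L=3.1754, (cx,cy)=(0.4705,-0.8824)
solve A·x = −loads:
  F[0-1] = -809.0104 N (compression)
  F[0-2] = -175.1872 N (compression)
  F[1-2] = +246.5439 N (tension)
  F[1-3] = -172.6908 N (compression)
  F[2-3] = -235.4689 N (compression)
  F[2-4] = +44.0803 N (tension)
  F[3-4] = -93.6901 N (compression)
  Rx@0 = +495.2000 N
  Ry@0 = +743.0273 N
  Ry@4 = +82.6727 N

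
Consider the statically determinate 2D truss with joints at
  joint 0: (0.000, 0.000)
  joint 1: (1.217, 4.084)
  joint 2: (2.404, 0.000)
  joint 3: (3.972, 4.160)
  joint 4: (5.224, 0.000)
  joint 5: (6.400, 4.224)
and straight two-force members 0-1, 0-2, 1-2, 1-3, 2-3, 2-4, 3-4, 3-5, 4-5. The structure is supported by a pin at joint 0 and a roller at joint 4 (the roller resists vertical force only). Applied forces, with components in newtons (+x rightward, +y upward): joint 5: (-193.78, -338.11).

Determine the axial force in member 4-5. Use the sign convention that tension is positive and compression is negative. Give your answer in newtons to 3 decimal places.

N=6 nodes, M=9 members, R=3 reactions → 2N=12, M+R=12
member 0 (0-1): L=4.2615, (cx,cy)=(0.2856,0.9584)
member 1 (0-2): L=2.4040, (cx,cy)=(1.0000,0.0000)
member 2 (1-2): L=4.2530, (cx,cy)=(0.2791,-0.9603)
member 3 (1-3): L=2.7560, (cx,cy)=(0.9996,0.0276)
member 4 (2-3): L=4.4457, (cx,cy)=(0.3527,0.9357)
member 5 (2-4): L=2.8200, (cx,cy)=(1.0000,0.0000)
member 6 (3-4): L=4.3443, (cx,cy)=(0.2882,-0.9576)
member 7 (3-5): L=2.4288, (cx,cy)=(0.9997,0.0263)
member 8 (4-5): L=4.3846, (cx,cy)=(0.2682,0.9634)
solve A·x = −loads:
  F[0-1] = -84.0735 N (compression)
  F[0-2] = -169.7701 N (compression)
  F[1-2] = +82.5548 N (tension)
  F[1-3] = -47.0686 N (compression)
  F[2-3] = -84.7186 N (compression)
  F[2-4] = -116.8490 N (compression)
  F[3-4] = +81.3789 N (tension)
  F[3-5] = -100.4186 N (compression)
  F[4-5] = -348.2225 N (compression)
  Rx@0 = +193.7800 N
  Ry@0 = +80.5722 N
  Ry@4 = +257.5378 N

-348.223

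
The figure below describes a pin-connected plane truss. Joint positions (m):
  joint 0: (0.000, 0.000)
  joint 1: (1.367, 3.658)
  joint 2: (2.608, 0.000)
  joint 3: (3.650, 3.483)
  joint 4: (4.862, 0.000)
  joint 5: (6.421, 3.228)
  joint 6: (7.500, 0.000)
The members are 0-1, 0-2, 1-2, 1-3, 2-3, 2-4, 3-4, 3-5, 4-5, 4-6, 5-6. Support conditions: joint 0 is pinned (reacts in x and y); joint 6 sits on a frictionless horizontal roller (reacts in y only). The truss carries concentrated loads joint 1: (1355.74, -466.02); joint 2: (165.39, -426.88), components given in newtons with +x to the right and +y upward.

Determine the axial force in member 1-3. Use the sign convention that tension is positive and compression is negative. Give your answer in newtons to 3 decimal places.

N=7 nodes, M=11 members, R=3 reactions → 2N=14, M+R=14
member 0 (0-1): L=3.9051, (cx,cy)=(0.3501,0.9367)
member 1 (0-2): L=2.6080, (cx,cy)=(1.0000,0.0000)
member 2 (1-2): L=3.8628, (cx,cy)=(0.3213,-0.9470)
member 3 (1-3): L=2.2897, (cx,cy)=(0.9971,-0.0764)
member 4 (2-3): L=3.6355, (cx,cy)=(0.2866,0.9580)
member 5 (2-4): L=2.2540, (cx,cy)=(1.0000,0.0000)
member 6 (3-4): L=3.6878, (cx,cy)=(0.3286,-0.9445)
member 7 (3-5): L=2.7827, (cx,cy)=(0.9958,-0.0916)
member 8 (4-5): L=3.5848, (cx,cy)=(0.4349,0.9005)
member 9 (4-6): L=2.6380, (cx,cy)=(1.0000,0.0000)
member 10 (5-6): L=3.4036, (cx,cy)=(0.3170,-0.9484)
solve A·x = −loads:
  F[0-1] = +1.8361 N (tension)
  F[0-2] = +1520.4873 N (tension)
  F[1-2] = -394.4953 N (compression)
  F[1-3] = -1231.9607 N (compression)
  F[2-3] = +835.5156 N (tension)
  F[2-4] = +988.8851 N (tension)
  F[3-4] = -879.0309 N (compression)
  F[3-5] = -702.9521 N (compression)
  F[4-5] = +921.9563 N (tension)
  F[4-6] = +299.0381 N (tension)
  F[5-6] = -943.2754 N (compression)
  Rx@0 = -1521.1300 N
  Ry@0 = -1.7199 N
  Ry@6 = +894.6199 N

-1231.961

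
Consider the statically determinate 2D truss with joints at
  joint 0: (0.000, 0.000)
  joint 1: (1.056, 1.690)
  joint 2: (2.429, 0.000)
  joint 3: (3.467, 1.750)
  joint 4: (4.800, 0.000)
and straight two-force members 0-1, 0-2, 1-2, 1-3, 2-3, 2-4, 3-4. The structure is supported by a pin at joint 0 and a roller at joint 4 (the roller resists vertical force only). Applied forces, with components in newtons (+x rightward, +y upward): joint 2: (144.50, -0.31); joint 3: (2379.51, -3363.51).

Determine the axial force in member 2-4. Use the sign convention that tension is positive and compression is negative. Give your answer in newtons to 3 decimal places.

2511.465

N=5 nodes, M=7 members, R=3 reactions → 2N=10, M+R=10
member 0 (0-1): L=1.9928, (cx,cy)=(0.5299,0.8481)
member 1 (0-2): L=2.4290, (cx,cy)=(1.0000,0.0000)
member 2 (1-2): L=2.1774, (cx,cy)=(0.6306,-0.7761)
member 3 (1-3): L=2.4117, (cx,cy)=(0.9997,0.0249)
member 4 (2-3): L=2.0347, (cx,cy)=(0.5102,0.8601)
member 5 (2-4): L=2.3710, (cx,cy)=(1.0000,0.0000)
member 6 (3-4): L=2.1999, (cx,cy)=(0.6059,-0.7955)
solve A·x = −loads:
  F[0-1] = -78.6485 N (compression)
  F[0-2] = +2565.6865 N (tension)
  F[1-2] = +82.9227 N (tension)
  F[1-3] = -93.9932 N (compression)
  F[2-3] = -74.4693 N (compression)
  F[2-4] = +2511.4648 N (tension)
  F[3-4] = -4144.6915 N (compression)
  Rx@0 = -2524.0100 N
  Ry@0 = +66.6982 N
  Ry@4 = +3297.1218 N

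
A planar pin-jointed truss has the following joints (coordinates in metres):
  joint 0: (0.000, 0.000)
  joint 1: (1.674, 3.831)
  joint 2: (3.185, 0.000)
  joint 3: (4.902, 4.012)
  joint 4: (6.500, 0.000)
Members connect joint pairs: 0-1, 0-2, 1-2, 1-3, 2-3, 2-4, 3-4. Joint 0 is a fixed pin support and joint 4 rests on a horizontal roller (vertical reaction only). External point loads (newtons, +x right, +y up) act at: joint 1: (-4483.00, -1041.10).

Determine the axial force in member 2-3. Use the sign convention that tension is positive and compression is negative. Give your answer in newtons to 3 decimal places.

N=5 nodes, M=7 members, R=3 reactions → 2N=10, M+R=10
member 0 (0-1): L=4.1808, (cx,cy)=(0.4004,0.9163)
member 1 (0-2): L=3.1850, (cx,cy)=(1.0000,0.0000)
member 2 (1-2): L=4.1182, (cx,cy)=(0.3669,-0.9303)
member 3 (1-3): L=3.2331, (cx,cy)=(0.9984,0.0560)
member 4 (2-3): L=4.3640, (cx,cy)=(0.3934,0.9193)
member 5 (2-4): L=3.3150, (cx,cy)=(1.0000,0.0000)
member 6 (3-4): L=4.3185, (cx,cy)=(0.3700,-0.9290)
solve A·x = −loads:
  F[0-1] = -3726.9942 N (compression)
  F[0-2] = -2990.6939 N (compression)
  F[1-2] = +2673.2216 N (tension)
  F[1-3] = +2013.0281 N (tension)
  F[2-3] = -2704.9490 N (compression)
  F[2-4] = -945.6113 N (compression)
  F[3-4] = +2555.4793 N (tension)
  Rx@0 = +4483.0000 N
  Ry@0 = +3415.1879 N
  Ry@4 = -2374.0879 N

-2704.949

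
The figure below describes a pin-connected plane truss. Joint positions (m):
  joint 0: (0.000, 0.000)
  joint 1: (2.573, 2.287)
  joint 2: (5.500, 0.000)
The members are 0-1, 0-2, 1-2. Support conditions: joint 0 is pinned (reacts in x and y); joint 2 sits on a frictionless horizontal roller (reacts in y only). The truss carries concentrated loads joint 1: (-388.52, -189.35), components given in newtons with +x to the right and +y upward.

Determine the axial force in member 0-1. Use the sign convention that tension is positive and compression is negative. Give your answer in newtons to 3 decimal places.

N=3 nodes, M=3 members, R=3 reactions → 2N=6, M+R=6
member 0 (0-1): L=3.4425, (cx,cy)=(0.7474,0.6643)
member 1 (0-2): L=5.5000, (cx,cy)=(1.0000,0.0000)
member 2 (1-2): L=3.7145, (cx,cy)=(0.7880,-0.6157)
solve A·x = −loads:
  F[0-1] = -394.8581 N (compression)
  F[0-2] = -93.3931 N (compression)
  F[1-2] = +118.5210 N (tension)
  Rx@0 = +388.5200 N
  Ry@0 = +262.3223 N
  Ry@2 = -72.9723 N

-394.858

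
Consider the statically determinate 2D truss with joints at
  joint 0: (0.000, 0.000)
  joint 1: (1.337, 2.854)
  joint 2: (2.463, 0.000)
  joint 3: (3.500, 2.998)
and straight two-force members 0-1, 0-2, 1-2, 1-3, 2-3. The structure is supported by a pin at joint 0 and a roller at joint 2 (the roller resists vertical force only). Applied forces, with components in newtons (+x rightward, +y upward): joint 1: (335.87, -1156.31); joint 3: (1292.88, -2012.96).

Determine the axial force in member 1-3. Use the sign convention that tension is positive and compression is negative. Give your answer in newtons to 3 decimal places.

N=4 nodes, M=5 members, R=3 reactions → 2N=8, M+R=8
member 0 (0-1): L=3.1516, (cx,cy)=(0.4242,0.9056)
member 1 (0-2): L=2.4630, (cx,cy)=(1.0000,0.0000)
member 2 (1-2): L=3.0681, (cx,cy)=(0.3670,-0.9302)
member 3 (1-3): L=2.1678, (cx,cy)=(0.9978,0.0664)
member 4 (2-3): L=3.1723, (cx,cy)=(0.3269,0.9451)
solve A·x = −loads:
  F[0-1] = +2519.7671 N (tension)
  F[0-2] = +559.8081 N (tension)
  F[1-2] = -3550.2984 N (compression)
  F[1-3] = +2040.5500 N (tension)
  F[2-3] = -2273.4066 N (compression)
  Rx@0 = -1628.7500 N
  Ry@0 = -2281.7952 N
  Ry@2 = +5451.0652 N

2040.550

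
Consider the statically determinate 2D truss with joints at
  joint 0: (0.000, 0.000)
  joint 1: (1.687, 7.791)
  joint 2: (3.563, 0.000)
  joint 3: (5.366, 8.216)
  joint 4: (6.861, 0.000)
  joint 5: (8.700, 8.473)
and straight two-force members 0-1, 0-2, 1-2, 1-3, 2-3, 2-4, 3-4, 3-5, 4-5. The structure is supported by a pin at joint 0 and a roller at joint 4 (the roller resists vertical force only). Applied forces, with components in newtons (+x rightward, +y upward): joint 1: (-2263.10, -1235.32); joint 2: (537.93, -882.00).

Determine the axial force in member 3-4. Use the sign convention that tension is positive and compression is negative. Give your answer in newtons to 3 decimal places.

1837.773

N=6 nodes, M=9 members, R=3 reactions → 2N=12, M+R=12
member 0 (0-1): L=7.9716, (cx,cy)=(0.2116,0.9774)
member 1 (0-2): L=3.5630, (cx,cy)=(1.0000,0.0000)
member 2 (1-2): L=8.0137, (cx,cy)=(0.2341,-0.9722)
member 3 (1-3): L=3.7035, (cx,cy)=(0.9934,0.1148)
member 4 (2-3): L=8.4115, (cx,cy)=(0.2143,0.9768)
member 5 (2-4): L=3.2980, (cx,cy)=(1.0000,0.0000)
member 6 (3-4): L=8.3509, (cx,cy)=(0.1790,-0.9838)
member 7 (3-5): L=3.3439, (cx,cy)=(0.9970,0.0769)
member 8 (4-5): L=8.6703, (cx,cy)=(0.2121,0.9772)
solve A·x = −loads:
  F[0-1] = -4016.3728 N (compression)
  F[0-2] = -875.1949 N (compression)
  F[1-2] = +2855.4532 N (tension)
  F[1-3] = +749.6165 N (tension)
  F[2-3] = -1939.1797 N (compression)
  F[2-4] = -329.0025 N (compression)
  F[3-4] = +1837.7728 N (tension)
  F[3-5] = -0.0000 N (compression)
  F[4-5] = +0.0000 N (tension)
  Rx@0 = +1725.1700 N
  Ry@0 = +3925.4036 N
  Ry@4 = -1808.0836 N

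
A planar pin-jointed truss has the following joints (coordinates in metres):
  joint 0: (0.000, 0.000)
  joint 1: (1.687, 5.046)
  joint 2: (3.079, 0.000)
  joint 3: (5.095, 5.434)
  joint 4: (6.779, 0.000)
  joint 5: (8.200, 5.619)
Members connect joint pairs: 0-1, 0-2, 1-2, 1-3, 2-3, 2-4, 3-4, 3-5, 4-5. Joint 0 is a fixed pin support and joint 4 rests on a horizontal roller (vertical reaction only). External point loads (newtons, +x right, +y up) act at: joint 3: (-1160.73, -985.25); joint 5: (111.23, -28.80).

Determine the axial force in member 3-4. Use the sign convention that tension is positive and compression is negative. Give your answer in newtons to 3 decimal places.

103.508

N=6 nodes, M=9 members, R=3 reactions → 2N=12, M+R=12
member 0 (0-1): L=5.3205, (cx,cy)=(0.3171,0.9484)
member 1 (0-2): L=3.0790, (cx,cy)=(1.0000,0.0000)
member 2 (1-2): L=5.2345, (cx,cy)=(0.2659,-0.9640)
member 3 (1-3): L=3.4300, (cx,cy)=(0.9936,0.1131)
member 4 (2-3): L=5.7959, (cx,cy)=(0.3478,0.9376)
member 5 (2-4): L=3.7000, (cx,cy)=(1.0000,0.0000)
member 6 (3-4): L=5.6890, (cx,cy)=(0.2960,-0.9552)
member 7 (3-5): L=3.1105, (cx,cy)=(0.9982,0.0595)
member 8 (4-5): L=5.7959, (cx,cy)=(0.2452,0.9695)
solve A·x = −loads:
  F[0-1] = -1135.5425 N (compression)
  F[0-2] = -689.4497 N (compression)
  F[1-2] = +1041.9297 N (tension)
  F[1-3] = -641.2455 N (compression)
  F[2-3] = -1071.3081 N (compression)
  F[2-4] = -39.7358 N (compression)
  F[3-4] = +103.5076 N (tension)
  F[3-5] = +120.5397 N (tension)
  F[4-5] = -37.1016 N (compression)
  Rx@0 = +1049.5000 N
  Ry@0 = +1076.9496 N
  Ry@4 = -62.8996 N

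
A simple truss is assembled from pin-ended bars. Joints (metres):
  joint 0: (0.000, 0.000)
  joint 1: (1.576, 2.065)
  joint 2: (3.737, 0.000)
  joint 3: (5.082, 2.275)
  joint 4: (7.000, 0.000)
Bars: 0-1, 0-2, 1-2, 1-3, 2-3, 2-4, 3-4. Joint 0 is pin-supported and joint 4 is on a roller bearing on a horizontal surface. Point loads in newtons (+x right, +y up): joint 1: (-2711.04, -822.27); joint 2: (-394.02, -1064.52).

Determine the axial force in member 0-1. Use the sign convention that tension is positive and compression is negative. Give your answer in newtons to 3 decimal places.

N=5 nodes, M=7 members, R=3 reactions → 2N=10, M+R=10
member 0 (0-1): L=2.5977, (cx,cy)=(0.6067,0.7949)
member 1 (0-2): L=3.7370, (cx,cy)=(1.0000,0.0000)
member 2 (1-2): L=2.9890, (cx,cy)=(0.7230,-0.6909)
member 3 (1-3): L=3.5123, (cx,cy)=(0.9982,0.0598)
member 4 (2-3): L=2.6428, (cx,cy)=(0.5089,0.8608)
member 5 (2-4): L=3.2630, (cx,cy)=(1.0000,0.0000)
member 6 (3-4): L=2.9756, (cx,cy)=(0.6446,-0.7645)
solve A·x = −loads:
  F[0-1] = -2431.7876 N (compression)
  F[0-2] = -1629.7126 N (compression)
  F[1-2] = +1613.8785 N (tension)
  F[1-3] = +69.0089 N (tension)
  F[2-3] = -58.6109 N (compression)
  F[2-4] = -39.0572 N (compression)
  F[3-4] = +60.5942 N (tension)
  Rx@0 = +3105.0600 N
  Ry@0 = +1933.1170 N
  Ry@4 = -46.3270 N

-2431.788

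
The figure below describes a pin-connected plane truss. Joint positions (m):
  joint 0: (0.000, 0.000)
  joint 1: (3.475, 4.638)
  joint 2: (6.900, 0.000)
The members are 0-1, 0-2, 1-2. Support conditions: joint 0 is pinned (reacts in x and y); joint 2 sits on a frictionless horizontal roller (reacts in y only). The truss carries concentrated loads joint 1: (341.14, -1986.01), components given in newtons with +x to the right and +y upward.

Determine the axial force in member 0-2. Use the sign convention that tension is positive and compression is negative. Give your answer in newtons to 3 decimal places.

N=3 nodes, M=3 members, R=3 reactions → 2N=6, M+R=6
member 0 (0-1): L=5.7954, (cx,cy)=(0.5996,0.8003)
member 1 (0-2): L=6.9000, (cx,cy)=(1.0000,0.0000)
member 2 (1-2): L=5.7656, (cx,cy)=(0.5940,-0.8044)
solve A·x = −loads:
  F[0-1] = -945.2875 N (compression)
  F[0-2] = +907.9470 N (tension)
  F[1-2] = -1528.4152 N (compression)
  Rx@0 = -341.1400 N
  Ry@0 = +756.5039 N
  Ry@2 = +1229.5061 N

907.947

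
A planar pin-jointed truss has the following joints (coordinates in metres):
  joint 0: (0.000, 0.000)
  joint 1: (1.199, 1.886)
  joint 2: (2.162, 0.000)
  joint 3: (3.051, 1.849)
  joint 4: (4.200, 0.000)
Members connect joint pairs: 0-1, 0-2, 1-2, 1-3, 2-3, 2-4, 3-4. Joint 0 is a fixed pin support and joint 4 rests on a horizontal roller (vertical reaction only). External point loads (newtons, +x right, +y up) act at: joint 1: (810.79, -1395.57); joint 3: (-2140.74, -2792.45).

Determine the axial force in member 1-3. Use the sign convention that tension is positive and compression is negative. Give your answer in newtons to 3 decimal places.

N=5 nodes, M=7 members, R=3 reactions → 2N=10, M+R=10
member 0 (0-1): L=2.2349, (cx,cy)=(0.5365,0.8439)
member 1 (0-2): L=2.1620, (cx,cy)=(1.0000,0.0000)
member 2 (1-2): L=2.1176, (cx,cy)=(0.4548,-0.8906)
member 3 (1-3): L=1.8524, (cx,cy)=(0.9998,-0.0200)
member 4 (2-3): L=2.0516, (cx,cy)=(0.4333,0.9012)
member 5 (2-4): L=2.0380, (cx,cy)=(1.0000,0.0000)
member 6 (3-4): L=2.1769, (cx,cy)=(0.5278,-0.8494)
solve A·x = −loads:
  F[0-1] = -2772.1910 N (compression)
  F[0-2] = +157.3278 N (tension)
  F[1-2] = +1122.8134 N (tension)
  F[1-3] = -2809.2313 N (compression)
  F[2-3] = -1109.5775 N (compression)
  F[2-4] = +1148.7300 N (tension)
  F[3-4] = -2176.4133 N (compression)
  Rx@0 = +1329.9500 N
  Ry@0 = +2339.4545 N
  Ry@4 = +1848.5655 N

-2809.231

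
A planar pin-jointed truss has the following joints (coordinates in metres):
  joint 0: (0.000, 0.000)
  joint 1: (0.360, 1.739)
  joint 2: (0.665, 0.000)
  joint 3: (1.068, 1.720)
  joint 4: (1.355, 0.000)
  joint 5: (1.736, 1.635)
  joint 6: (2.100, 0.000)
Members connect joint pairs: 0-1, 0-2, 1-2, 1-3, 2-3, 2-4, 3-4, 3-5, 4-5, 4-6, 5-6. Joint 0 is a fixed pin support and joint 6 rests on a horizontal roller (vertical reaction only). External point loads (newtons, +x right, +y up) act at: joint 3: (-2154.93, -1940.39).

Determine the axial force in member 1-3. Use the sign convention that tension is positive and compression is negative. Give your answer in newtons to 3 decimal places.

N=7 nodes, M=11 members, R=3 reactions → 2N=14, M+R=14
member 0 (0-1): L=1.7759, (cx,cy)=(0.2027,0.9792)
member 1 (0-2): L=0.6650, (cx,cy)=(1.0000,0.0000)
member 2 (1-2): L=1.7655, (cx,cy)=(0.1728,-0.9850)
member 3 (1-3): L=0.7083, (cx,cy)=(0.9996,-0.0268)
member 4 (2-3): L=1.7666, (cx,cy)=(0.2281,0.9736)
member 5 (2-4): L=0.6900, (cx,cy)=(1.0000,0.0000)
member 6 (3-4): L=1.7438, (cx,cy)=(0.1646,-0.9864)
member 7 (3-5): L=0.6734, (cx,cy)=(0.9920,-0.1262)
member 8 (4-5): L=1.6788, (cx,cy)=(0.2269,0.9739)
member 9 (4-6): L=0.7450, (cx,cy)=(1.0000,0.0000)
member 10 (5-6): L=1.6750, (cx,cy)=(0.2173,-0.9761)
solve A·x = −loads:
  F[0-1] = -2776.1947 N (compression)
  F[0-2] = -1592.1472 N (compression)
  F[1-2] = +2788.5076 N (tension)
  F[1-3] = -1044.8771 N (compression)
  F[2-3] = -2820.9669 N (compression)
  F[2-4] = -466.8980 N (compression)
  F[3-4] = +744.4973 N (tension)
  F[3-5] = +347.1416 N (tension)
  F[4-5] = -754.0190 N (compression)
  F[4-6] = -173.2425 N (compression)
  F[5-6] = +797.2146 N (tension)
  Rx@0 = +2154.9300 N
  Ry@0 = +2718.5534 N
  Ry@6 = -778.1634 N

-1044.877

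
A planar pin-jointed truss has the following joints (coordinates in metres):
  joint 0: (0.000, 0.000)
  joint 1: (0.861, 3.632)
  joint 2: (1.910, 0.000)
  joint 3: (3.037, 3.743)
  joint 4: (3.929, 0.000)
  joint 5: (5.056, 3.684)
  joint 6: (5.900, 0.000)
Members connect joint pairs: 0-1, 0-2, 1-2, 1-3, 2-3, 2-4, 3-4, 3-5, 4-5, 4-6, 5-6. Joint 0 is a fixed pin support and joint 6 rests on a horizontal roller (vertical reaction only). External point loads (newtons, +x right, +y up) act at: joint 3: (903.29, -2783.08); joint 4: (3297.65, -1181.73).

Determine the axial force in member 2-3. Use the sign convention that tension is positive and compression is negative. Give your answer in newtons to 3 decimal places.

-1191.846

N=7 nodes, M=11 members, R=3 reactions → 2N=14, M+R=14
member 0 (0-1): L=3.7327, (cx,cy)=(0.2307,0.9730)
member 1 (0-2): L=1.9100, (cx,cy)=(1.0000,0.0000)
member 2 (1-2): L=3.7805, (cx,cy)=(0.2775,-0.9607)
member 3 (1-3): L=2.1788, (cx,cy)=(0.9987,0.0509)
member 4 (2-3): L=3.9090, (cx,cy)=(0.2883,0.9575)
member 5 (2-4): L=2.0190, (cx,cy)=(1.0000,0.0000)
member 6 (3-4): L=3.8478, (cx,cy)=(0.2318,-0.9728)
member 7 (3-5): L=2.0199, (cx,cy)=(0.9996,-0.0292)
member 8 (4-5): L=3.8525, (cx,cy)=(0.2925,0.9563)
member 9 (4-6): L=1.9710, (cx,cy)=(1.0000,0.0000)
member 10 (5-6): L=3.7794, (cx,cy)=(0.2233,-0.9747)
solve A·x = −loads:
  F[0-1] = -1204.7137 N (compression)
  F[0-2] = +4478.8273 N (tension)
  F[1-2] = +1187.8832 N (tension)
  F[1-3] = -608.2910 N (compression)
  F[2-3] = -1191.8460 N (compression)
  F[2-4] = +5152.0622 N (tension)
  F[3-4] = -1611.4790 N (compression)
  F[3-5] = -1481.4719 N (compression)
  F[4-5] = +2875.0813 N (tension)
  F[4-6] = +639.7777 N (tension)
  F[5-6] = -2864.9330 N (compression)
  Rx@0 = -4200.9400 N
  Ry@0 = +1172.2260 N
  Ry@6 = +2792.5840 N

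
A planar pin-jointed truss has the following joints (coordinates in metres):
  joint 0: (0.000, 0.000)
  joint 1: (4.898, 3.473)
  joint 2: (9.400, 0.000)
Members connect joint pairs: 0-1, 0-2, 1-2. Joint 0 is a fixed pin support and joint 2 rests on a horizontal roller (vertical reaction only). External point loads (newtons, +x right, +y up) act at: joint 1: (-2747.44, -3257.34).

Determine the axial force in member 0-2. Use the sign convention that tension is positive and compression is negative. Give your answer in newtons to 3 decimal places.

884.314

N=3 nodes, M=3 members, R=3 reactions → 2N=6, M+R=6
member 0 (0-1): L=6.0043, (cx,cy)=(0.8157,0.5784)
member 1 (0-2): L=9.4000, (cx,cy)=(1.0000,0.0000)
member 2 (1-2): L=5.6859, (cx,cy)=(0.7918,-0.6108)
solve A·x = −loads:
  F[0-1] = -4452.0816 N (compression)
  F[0-2] = +884.3140 N (tension)
  F[1-2] = -1116.8685 N (compression)
  Rx@0 = +2747.4400 N
  Ry@0 = +2575.1493 N
  Ry@2 = +682.1907 N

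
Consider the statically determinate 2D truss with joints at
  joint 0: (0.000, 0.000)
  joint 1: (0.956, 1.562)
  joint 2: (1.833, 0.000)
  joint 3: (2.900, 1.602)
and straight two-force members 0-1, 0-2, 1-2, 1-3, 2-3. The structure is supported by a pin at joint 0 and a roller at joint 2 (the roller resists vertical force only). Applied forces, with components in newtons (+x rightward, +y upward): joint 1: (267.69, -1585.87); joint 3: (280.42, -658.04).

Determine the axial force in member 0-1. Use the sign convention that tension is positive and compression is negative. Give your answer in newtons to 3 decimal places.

N=4 nodes, M=5 members, R=3 reactions → 2N=8, M+R=8
member 0 (0-1): L=1.8313, (cx,cy)=(0.5220,0.8529)
member 1 (0-2): L=1.8330, (cx,cy)=(1.0000,0.0000)
member 2 (1-2): L=1.7914, (cx,cy)=(0.4896,-0.8720)
member 3 (1-3): L=1.9444, (cx,cy)=(0.9998,0.0206)
member 4 (2-3): L=1.9248, (cx,cy)=(0.5543,0.8323)
solve A·x = −loads:
  F[0-1] = +114.2912 N (tension)
  F[0-2] = +488.4473 N (tension)
  F[1-2] = -1913.3370 N (compression)
  F[1-3] = +728.8432 N (tension)
  F[2-3] = -808.6528 N (compression)
  Rx@0 = -548.1100 N
  Ry@0 = -97.4824 N
  Ry@2 = +2341.3924 N

114.291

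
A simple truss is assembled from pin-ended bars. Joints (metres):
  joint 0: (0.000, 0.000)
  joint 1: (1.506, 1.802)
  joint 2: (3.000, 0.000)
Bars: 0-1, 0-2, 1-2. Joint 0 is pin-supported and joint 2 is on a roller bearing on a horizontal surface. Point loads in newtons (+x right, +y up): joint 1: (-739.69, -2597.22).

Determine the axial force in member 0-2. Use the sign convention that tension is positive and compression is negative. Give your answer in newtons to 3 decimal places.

712.591

N=3 nodes, M=3 members, R=3 reactions → 2N=6, M+R=6
member 0 (0-1): L=2.3485, (cx,cy)=(0.6413,0.7673)
member 1 (0-2): L=3.0000, (cx,cy)=(1.0000,0.0000)
member 2 (1-2): L=2.3408, (cx,cy)=(0.6382,-0.7698)
solve A·x = −loads:
  F[0-1] = -2264.6855 N (compression)
  F[0-2] = +712.5910 N (tension)
  F[1-2] = -1116.4773 N (compression)
  Rx@0 = +739.6900 N
  Ry@0 = +1737.7227 N
  Ry@2 = +859.4973 N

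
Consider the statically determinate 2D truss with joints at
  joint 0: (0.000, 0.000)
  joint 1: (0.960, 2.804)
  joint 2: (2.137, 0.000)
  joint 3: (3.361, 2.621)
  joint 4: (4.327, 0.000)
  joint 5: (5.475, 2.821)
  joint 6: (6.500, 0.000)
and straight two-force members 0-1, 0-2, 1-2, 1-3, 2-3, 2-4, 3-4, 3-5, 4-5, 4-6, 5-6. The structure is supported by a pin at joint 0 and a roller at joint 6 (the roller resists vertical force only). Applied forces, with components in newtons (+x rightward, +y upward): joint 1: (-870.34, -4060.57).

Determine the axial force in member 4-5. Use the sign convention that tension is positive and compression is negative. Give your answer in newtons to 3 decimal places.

N=7 nodes, M=11 members, R=3 reactions → 2N=14, M+R=14
member 0 (0-1): L=2.9638, (cx,cy)=(0.3239,0.9461)
member 1 (0-2): L=2.1370, (cx,cy)=(1.0000,0.0000)
member 2 (1-2): L=3.0410, (cx,cy)=(0.3870,-0.9221)
member 3 (1-3): L=2.4080, (cx,cy)=(0.9971,-0.0760)
member 4 (2-3): L=2.8927, (cx,cy)=(0.4231,0.9061)
member 5 (2-4): L=2.1900, (cx,cy)=(1.0000,0.0000)
member 6 (3-4): L=2.7933, (cx,cy)=(0.3458,-0.9383)
member 7 (3-5): L=2.1234, (cx,cy)=(0.9956,0.0942)
member 8 (4-5): L=3.0456, (cx,cy)=(0.3769,0.9262)
member 9 (4-6): L=2.1730, (cx,cy)=(1.0000,0.0000)
member 10 (5-6): L=3.0014, (cx,cy)=(0.3415,-0.9399)
solve A·x = −loads:
  F[0-1] = -4054.9157 N (compression)
  F[0-2] = +443.0887 N (tension)
  F[1-2] = -213.4218 N (compression)
  F[1-3] = -361.5310 N (compression)
  F[2-3] = +217.1890 N (tension)
  F[2-4] = +268.5859 N (tension)
  F[3-4] = -257.1260 N (compression)
  F[3-5] = -180.4685 N (compression)
  F[4-5] = +260.4737 N (tension)
  F[4-6] = +81.4854 N (tension)
  F[5-6] = -238.6086 N (compression)
  Rx@0 = +870.3400 N
  Ry@0 = +3836.3063 N
  Ry@6 = +224.2637 N

260.474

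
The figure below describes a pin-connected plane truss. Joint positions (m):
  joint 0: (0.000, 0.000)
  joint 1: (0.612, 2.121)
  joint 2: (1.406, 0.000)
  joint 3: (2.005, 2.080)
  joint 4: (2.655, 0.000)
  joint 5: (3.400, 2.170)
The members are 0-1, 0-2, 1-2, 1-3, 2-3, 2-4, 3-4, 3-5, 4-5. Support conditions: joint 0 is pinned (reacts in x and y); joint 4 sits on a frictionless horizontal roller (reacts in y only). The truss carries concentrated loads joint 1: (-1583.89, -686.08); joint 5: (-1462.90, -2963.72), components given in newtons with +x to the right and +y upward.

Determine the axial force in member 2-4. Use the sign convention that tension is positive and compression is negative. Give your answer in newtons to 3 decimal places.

-1457.980

N=6 nodes, M=9 members, R=3 reactions → 2N=12, M+R=12
member 0 (0-1): L=2.2075, (cx,cy)=(0.2772,0.9608)
member 1 (0-2): L=1.4060, (cx,cy)=(1.0000,0.0000)
member 2 (1-2): L=2.2647, (cx,cy)=(0.3506,-0.9365)
member 3 (1-3): L=1.3936, (cx,cy)=(0.9996,-0.0294)
member 4 (2-3): L=2.1645, (cx,cy)=(0.2767,0.9609)
member 5 (2-4): L=1.2490, (cx,cy)=(1.0000,0.0000)
member 6 (3-4): L=2.1792, (cx,cy)=(0.2983,-0.9545)
member 7 (3-5): L=1.3979, (cx,cy)=(0.9979,0.0644)
member 8 (4-5): L=2.2943, (cx,cy)=(0.3247,0.9458)
solve A·x = −loads:
  F[0-1] = -2245.3031 N (compression)
  F[0-2] = -2424.3178 N (compression)
  F[1-2] = +1557.8718 N (tension)
  F[1-3] = +415.4216 N (tension)
  F[2-3] = -1518.2859 N (compression)
  F[2-4] = -1457.9803 N (compression)
  F[3-4] = +1510.5889 N (tension)
  F[3-5] = -456.4375 N (compression)
  F[4-5] = -3102.4485 N (compression)
  Rx@0 = +3046.7900 N
  Ry@0 = +2157.2933 N
  Ry@4 = +1492.5067 N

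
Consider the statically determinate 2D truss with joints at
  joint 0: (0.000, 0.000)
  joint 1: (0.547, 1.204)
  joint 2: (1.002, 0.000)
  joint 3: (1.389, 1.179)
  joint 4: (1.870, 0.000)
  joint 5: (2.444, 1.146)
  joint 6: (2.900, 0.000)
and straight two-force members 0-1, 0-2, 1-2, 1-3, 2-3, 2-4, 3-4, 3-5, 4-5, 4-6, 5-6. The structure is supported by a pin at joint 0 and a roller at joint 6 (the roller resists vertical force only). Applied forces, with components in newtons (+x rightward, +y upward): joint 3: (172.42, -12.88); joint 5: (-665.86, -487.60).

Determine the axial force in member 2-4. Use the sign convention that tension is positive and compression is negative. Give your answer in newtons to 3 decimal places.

-167.792

N=7 nodes, M=11 members, R=3 reactions → 2N=14, M+R=14
member 0 (0-1): L=1.3224, (cx,cy)=(0.4136,0.9104)
member 1 (0-2): L=1.0020, (cx,cy)=(1.0000,0.0000)
member 2 (1-2): L=1.2871, (cx,cy)=(0.3535,-0.9354)
member 3 (1-3): L=0.8424, (cx,cy)=(0.9996,-0.0297)
member 4 (2-3): L=1.2409, (cx,cy)=(0.3119,0.9501)
member 5 (2-4): L=0.8680, (cx,cy)=(1.0000,0.0000)
member 6 (3-4): L=1.2733, (cx,cy)=(0.3777,-0.9259)
member 7 (3-5): L=1.0555, (cx,cy)=(0.9995,-0.0313)
member 8 (4-5): L=1.2817, (cx,cy)=(0.4478,0.8941)
member 9 (4-6): L=1.0300, (cx,cy)=(1.0000,0.0000)
member 10 (5-6): L=1.2334, (cx,cy)=(0.3697,-0.9291)
solve A·x = −loads:
  F[0-1] = -303.6031 N (compression)
  F[0-2] = -367.8600 N (compression)
  F[1-2] = +302.8775 N (tension)
  F[1-3] = -232.7516 N (compression)
  F[2-3] = -298.1941 N (compression)
  F[2-4] = -167.7923 N (compression)
  F[3-4] = +305.3441 N (tension)
  F[3-5] = -613.7101 N (compression)
  F[4-5] = -316.2020 N (compression)
  F[4-6] = +89.1573 N (tension)
  F[5-6] = -241.1529 N (compression)
  Rx@0 = +493.4400 N
  Ry@0 = +276.4137 N
  Ry@6 = +224.0663 N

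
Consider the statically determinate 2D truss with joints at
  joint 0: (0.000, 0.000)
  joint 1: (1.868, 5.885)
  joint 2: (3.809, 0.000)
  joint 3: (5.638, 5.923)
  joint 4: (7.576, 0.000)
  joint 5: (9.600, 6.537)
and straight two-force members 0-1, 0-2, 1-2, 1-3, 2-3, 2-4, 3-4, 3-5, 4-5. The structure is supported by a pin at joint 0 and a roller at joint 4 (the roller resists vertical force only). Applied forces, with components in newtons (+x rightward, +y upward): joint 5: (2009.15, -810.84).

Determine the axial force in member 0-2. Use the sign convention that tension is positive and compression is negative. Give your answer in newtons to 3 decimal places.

1390.113

N=6 nodes, M=9 members, R=3 reactions → 2N=12, M+R=12
member 0 (0-1): L=6.1744, (cx,cy)=(0.3025,0.9531)
member 1 (0-2): L=3.8090, (cx,cy)=(1.0000,0.0000)
member 2 (1-2): L=6.1968, (cx,cy)=(0.3132,-0.9497)
member 3 (1-3): L=3.7702, (cx,cy)=(0.9999,0.0101)
member 4 (2-3): L=6.1990, (cx,cy)=(0.2950,0.9555)
member 5 (2-4): L=3.7670, (cx,cy)=(1.0000,0.0000)
member 6 (3-4): L=6.2320, (cx,cy)=(0.3110,-0.9504)
member 7 (3-5): L=4.0093, (cx,cy)=(0.9882,0.1531)
member 8 (4-5): L=6.8432, (cx,cy)=(0.2958,0.9553)
solve A·x = −loads:
  F[0-1] = +2046.1206 N (tension)
  F[0-2] = +1390.1131 N (tension)
  F[1-2] = -2040.2161 N (compression)
  F[1-3] = +1258.1468 N (tension)
  F[2-3] = +2027.8252 N (tension)
  F[2-4] = +152.7588 N (tension)
  F[3-4] = -1664.8558 N (compression)
  F[3-5] = +2402.4609 N (tension)
  F[4-5] = -1233.9715 N (compression)
  Rx@0 = -2009.1500 N
  Ry@0 = -1950.2315 N
  Ry@4 = +2761.0715 N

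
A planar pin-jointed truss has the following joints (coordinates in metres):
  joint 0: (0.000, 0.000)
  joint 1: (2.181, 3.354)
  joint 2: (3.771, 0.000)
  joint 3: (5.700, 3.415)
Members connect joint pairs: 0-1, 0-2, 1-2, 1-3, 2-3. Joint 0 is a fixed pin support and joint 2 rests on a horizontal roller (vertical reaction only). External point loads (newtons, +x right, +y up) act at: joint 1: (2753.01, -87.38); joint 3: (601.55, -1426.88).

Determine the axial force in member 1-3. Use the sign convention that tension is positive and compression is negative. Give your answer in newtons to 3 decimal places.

1421.671

N=4 nodes, M=5 members, R=3 reactions → 2N=8, M+R=8
member 0 (0-1): L=4.0008, (cx,cy)=(0.5451,0.8383)
member 1 (0-2): L=3.7710, (cx,cy)=(1.0000,0.0000)
member 2 (1-2): L=3.7118, (cx,cy)=(0.4284,-0.9036)
member 3 (1-3): L=3.5195, (cx,cy)=(0.9998,0.0173)
member 4 (2-3): L=3.9222, (cx,cy)=(0.4918,0.8707)
solve A·x = −loads:
  F[0-1] = +4397.2544 N (tension)
  F[0-2] = +957.4122 N (tension)
  F[1-2] = -4149.0838 N (compression)
  F[1-3] = +1421.6706 N (tension)
  F[2-3] = -1667.0808 N (compression)
  Rx@0 = -3354.5600 N
  Ry@0 = -3686.3978 N
  Ry@2 = +5200.6578 N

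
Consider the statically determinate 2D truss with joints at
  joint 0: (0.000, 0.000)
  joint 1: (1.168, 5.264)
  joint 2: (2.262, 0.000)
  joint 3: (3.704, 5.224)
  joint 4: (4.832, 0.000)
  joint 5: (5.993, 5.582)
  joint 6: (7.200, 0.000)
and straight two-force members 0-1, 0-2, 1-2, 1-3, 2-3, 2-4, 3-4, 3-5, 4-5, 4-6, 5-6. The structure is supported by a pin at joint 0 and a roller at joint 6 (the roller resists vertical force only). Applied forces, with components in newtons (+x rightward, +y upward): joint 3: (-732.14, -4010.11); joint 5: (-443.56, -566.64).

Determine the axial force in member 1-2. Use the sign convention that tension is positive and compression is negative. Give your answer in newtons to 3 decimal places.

N=7 nodes, M=11 members, R=3 reactions → 2N=14, M+R=14
member 0 (0-1): L=5.3920, (cx,cy)=(0.2166,0.9763)
member 1 (0-2): L=2.2620, (cx,cy)=(1.0000,0.0000)
member 2 (1-2): L=5.3765, (cx,cy)=(0.2035,-0.9791)
member 3 (1-3): L=2.5363, (cx,cy)=(0.9999,-0.0158)
member 4 (2-3): L=5.4194, (cx,cy)=(0.2661,0.9640)
member 5 (2-4): L=2.5700, (cx,cy)=(1.0000,0.0000)
member 6 (3-4): L=5.3444, (cx,cy)=(0.2111,-0.9775)
member 7 (3-5): L=2.3168, (cx,cy)=(0.9880,0.1545)
member 8 (4-5): L=5.7015, (cx,cy)=(0.2036,0.9790)
member 9 (4-6): L=2.3680, (cx,cy)=(1.0000,0.0000)
member 10 (5-6): L=5.7110, (cx,cy)=(0.2113,-0.9774)
solve A·x = −loads:
  F[0-1] = -2988.1610 N (compression)
  F[0-2] = -528.4158 N (compression)
  F[1-2] = +2999.8078 N (tension)
  F[1-3] = -1257.8382 N (compression)
  F[2-3] = -3046.8896 N (compression)
  F[2-4] = +892.7064 N (tension)
  F[3-4] = -1288.3839 N (compression)
  F[3-5] = -1077.2760 N (compression)
  F[4-5] = +1286.3114 N (tension)
  F[4-6] = +358.8430 N (tension)
  F[5-6] = -1697.8907 N (compression)
  Rx@0 = +1175.7000 N
  Ry@0 = +2917.2125 N
  Ry@6 = +1659.5375 N

2999.808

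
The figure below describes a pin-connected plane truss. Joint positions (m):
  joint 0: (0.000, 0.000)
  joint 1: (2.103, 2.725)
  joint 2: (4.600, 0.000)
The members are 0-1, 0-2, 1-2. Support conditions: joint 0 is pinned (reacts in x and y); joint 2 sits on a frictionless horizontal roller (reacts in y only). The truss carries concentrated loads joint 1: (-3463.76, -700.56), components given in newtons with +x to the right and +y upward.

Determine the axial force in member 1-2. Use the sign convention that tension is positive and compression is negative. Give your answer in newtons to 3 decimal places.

2348.672

N=3 nodes, M=3 members, R=3 reactions → 2N=6, M+R=6
member 0 (0-1): L=3.4421, (cx,cy)=(0.6110,0.7917)
member 1 (0-2): L=4.6000, (cx,cy)=(1.0000,0.0000)
member 2 (1-2): L=3.6960, (cx,cy)=(0.6756,-0.7373)
solve A·x = −loads:
  F[0-1] = -3072.2507 N (compression)
  F[0-2] = -1586.7391 N (compression)
  F[1-2] = +2348.6722 N (tension)
  Rx@0 = +3463.7600 N
  Ry@0 = +2432.1835 N
  Ry@2 = -1731.6235 N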